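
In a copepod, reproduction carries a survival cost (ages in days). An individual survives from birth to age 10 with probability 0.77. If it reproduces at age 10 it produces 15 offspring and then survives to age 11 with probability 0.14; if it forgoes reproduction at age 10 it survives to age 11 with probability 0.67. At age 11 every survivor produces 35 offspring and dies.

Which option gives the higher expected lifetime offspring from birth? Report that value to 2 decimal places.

18.06

breed at age 10: R₀ = 0.77 × (15 + 0.14 × 35) = 0.77 × 19.9000 = 15.3230
delay to age 11: R₀ = 0.77 × (0.67 × 35) = 0.77 × 23.4500 = 18.0565
Higher: delay to age 11 (18.0565).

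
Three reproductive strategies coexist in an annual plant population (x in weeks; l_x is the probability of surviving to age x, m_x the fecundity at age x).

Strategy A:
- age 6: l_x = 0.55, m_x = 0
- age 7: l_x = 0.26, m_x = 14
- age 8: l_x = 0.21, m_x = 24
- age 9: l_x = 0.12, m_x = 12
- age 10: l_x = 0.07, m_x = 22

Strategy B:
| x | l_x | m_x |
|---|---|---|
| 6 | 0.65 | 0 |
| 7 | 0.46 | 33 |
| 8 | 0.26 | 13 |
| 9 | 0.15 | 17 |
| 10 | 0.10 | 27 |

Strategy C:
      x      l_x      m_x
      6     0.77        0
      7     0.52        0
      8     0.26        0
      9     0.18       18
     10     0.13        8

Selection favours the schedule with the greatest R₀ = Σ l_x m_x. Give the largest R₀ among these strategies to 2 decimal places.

23.81

Strategy A: R₀ = 0.55×0 + 0.26×14 + 0.21×24 + 0.12×12 + 0.07×22 = 11.6600
Strategy B: R₀ = 0.65×0 + 0.46×33 + 0.26×13 + 0.15×17 + 0.10×27 = 23.8100
Strategy C: R₀ = 0.77×0 + 0.52×0 + 0.26×0 + 0.18×18 + 0.13×8 = 4.2800
Highest R₀: strategy B with 23.8100.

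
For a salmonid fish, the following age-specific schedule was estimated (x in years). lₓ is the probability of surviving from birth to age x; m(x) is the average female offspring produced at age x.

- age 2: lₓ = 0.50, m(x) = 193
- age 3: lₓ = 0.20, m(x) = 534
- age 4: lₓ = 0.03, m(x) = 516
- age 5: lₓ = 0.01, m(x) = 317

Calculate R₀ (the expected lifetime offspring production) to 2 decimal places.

R₀ = Σ lₓ m(x):
  age 2: 0.50 × 193 = 96.5000
  age 3: 0.20 × 534 = 106.8000
  age 4: 0.03 × 516 = 15.4800
  age 5: 0.01 × 317 = 3.1700
R₀ = 96.5000 + 106.8000 + 15.4800 + 3.1700 = 221.9500

221.95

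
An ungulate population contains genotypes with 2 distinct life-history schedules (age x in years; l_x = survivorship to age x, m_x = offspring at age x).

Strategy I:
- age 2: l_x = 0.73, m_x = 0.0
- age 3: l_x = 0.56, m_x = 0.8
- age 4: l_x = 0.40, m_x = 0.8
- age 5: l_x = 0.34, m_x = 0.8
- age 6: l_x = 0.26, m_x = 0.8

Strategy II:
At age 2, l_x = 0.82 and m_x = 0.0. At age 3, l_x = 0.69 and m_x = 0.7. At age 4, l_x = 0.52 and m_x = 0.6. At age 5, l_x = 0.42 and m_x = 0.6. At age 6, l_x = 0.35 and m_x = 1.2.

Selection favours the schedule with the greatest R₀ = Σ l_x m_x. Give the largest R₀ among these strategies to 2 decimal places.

Strategy I: R₀ = 0.73×0.0 + 0.56×0.8 + 0.40×0.8 + 0.34×0.8 + 0.26×0.8 = 1.2480
Strategy II: R₀ = 0.82×0.0 + 0.69×0.7 + 0.52×0.6 + 0.42×0.6 + 0.35×1.2 = 1.4670
Highest R₀: strategy II with 1.4670.

1.47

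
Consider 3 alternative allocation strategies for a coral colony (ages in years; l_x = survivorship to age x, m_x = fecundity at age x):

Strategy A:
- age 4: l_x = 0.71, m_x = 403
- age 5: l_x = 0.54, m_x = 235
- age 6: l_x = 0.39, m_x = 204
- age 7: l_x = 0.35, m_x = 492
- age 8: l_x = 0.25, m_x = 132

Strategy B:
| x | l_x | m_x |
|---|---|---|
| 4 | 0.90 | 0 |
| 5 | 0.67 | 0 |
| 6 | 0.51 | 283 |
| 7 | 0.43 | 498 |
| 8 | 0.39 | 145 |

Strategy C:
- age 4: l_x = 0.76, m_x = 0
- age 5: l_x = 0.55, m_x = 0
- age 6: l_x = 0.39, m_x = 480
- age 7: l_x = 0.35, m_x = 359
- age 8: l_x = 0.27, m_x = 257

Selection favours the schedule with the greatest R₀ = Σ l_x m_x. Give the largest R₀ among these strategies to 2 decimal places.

Strategy A: R₀ = 0.71×403 + 0.54×235 + 0.39×204 + 0.35×492 + 0.25×132 = 697.7900
Strategy B: R₀ = 0.90×0 + 0.67×0 + 0.51×283 + 0.43×498 + 0.39×145 = 415.0200
Strategy C: R₀ = 0.76×0 + 0.55×0 + 0.39×480 + 0.35×359 + 0.27×257 = 382.2400
Highest R₀: strategy A with 697.7900.

697.79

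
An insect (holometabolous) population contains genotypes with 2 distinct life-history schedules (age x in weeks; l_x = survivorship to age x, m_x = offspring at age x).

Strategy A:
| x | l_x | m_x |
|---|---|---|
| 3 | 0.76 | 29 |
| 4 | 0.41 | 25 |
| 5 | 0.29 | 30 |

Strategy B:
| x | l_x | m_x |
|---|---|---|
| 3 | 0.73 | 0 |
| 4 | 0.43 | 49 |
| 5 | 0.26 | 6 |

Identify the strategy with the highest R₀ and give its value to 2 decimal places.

40.99

Strategy A: R₀ = 0.76×29 + 0.41×25 + 0.29×30 = 40.9900
Strategy B: R₀ = 0.73×0 + 0.43×49 + 0.26×6 = 22.6300
Highest R₀: strategy A with 40.9900.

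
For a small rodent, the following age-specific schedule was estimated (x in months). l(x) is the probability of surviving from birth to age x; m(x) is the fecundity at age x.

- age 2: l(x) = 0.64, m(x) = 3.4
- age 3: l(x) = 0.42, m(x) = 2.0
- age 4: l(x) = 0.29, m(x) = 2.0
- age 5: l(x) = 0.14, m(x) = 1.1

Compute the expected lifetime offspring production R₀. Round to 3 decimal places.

R₀ = Σ l(x) m(x):
  age 2: 0.64 × 3.4 = 2.1760
  age 3: 0.42 × 2.0 = 0.8400
  age 4: 0.29 × 2.0 = 0.5800
  age 5: 0.14 × 1.1 = 0.1540
R₀ = 2.1760 + 0.8400 + 0.5800 + 0.1540 = 3.7500

3.750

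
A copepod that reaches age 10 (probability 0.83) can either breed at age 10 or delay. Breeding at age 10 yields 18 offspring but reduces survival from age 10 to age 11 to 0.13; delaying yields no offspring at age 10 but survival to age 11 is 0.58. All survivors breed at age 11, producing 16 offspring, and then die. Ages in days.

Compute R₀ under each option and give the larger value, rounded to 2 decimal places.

breed at age 10: R₀ = 0.83 × (18 + 0.13 × 16) = 0.83 × 20.0800 = 16.6664
delay to age 11: R₀ = 0.83 × (0.58 × 16) = 0.83 × 9.2800 = 7.7024
Higher: breed at age 10 (16.6664).

16.67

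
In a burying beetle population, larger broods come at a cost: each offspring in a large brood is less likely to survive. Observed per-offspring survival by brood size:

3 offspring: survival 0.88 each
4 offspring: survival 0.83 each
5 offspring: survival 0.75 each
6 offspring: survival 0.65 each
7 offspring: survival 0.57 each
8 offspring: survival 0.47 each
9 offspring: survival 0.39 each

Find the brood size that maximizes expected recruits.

Expected recruits = c × s(c):
  c=3: 3 × 0.88 = 2.640
  c=4: 4 × 0.83 = 3.320
  c=5: 5 × 0.75 = 3.750
  c=6: 6 × 0.65 = 3.900
  c=7: 7 × 0.57 = 3.990
  c=8: 8 × 0.47 = 3.760
  c=9: 9 × 0.39 = 3.510
Maximum at c = 7 (3.990 recruits).

7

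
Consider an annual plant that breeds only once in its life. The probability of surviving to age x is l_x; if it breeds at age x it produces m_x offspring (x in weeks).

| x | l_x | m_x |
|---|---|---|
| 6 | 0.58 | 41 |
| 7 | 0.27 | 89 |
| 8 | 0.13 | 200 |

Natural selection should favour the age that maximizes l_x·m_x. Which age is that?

Expected offspring if breeding at age x = l_x × m_x:
  age 6: 0.58 × 41 = 23.780
  age 7: 0.27 × 89 = 24.030
  age 8: 0.13 × 200 = 26.000
Maximum at age 8 (26.000).

8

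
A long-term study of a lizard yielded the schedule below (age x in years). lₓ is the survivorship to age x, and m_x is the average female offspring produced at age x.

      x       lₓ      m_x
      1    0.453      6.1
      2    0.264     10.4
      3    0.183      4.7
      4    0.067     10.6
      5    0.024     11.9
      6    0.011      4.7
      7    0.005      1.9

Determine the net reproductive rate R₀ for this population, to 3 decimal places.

7.426

R₀ = Σ lₓ m_x:
  age 1: 0.453 × 6.1 = 2.7633
  age 2: 0.264 × 10.4 = 2.7456
  age 3: 0.183 × 4.7 = 0.8601
  age 4: 0.067 × 10.6 = 0.7102
  age 5: 0.024 × 11.9 = 0.2856
  age 6: 0.011 × 4.7 = 0.0517
  age 7: 0.005 × 1.9 = 0.0095
R₀ = 2.7633 + 2.7456 + 0.8601 + 0.7102 + 0.2856 + 0.0517 + 0.0095 = 7.4260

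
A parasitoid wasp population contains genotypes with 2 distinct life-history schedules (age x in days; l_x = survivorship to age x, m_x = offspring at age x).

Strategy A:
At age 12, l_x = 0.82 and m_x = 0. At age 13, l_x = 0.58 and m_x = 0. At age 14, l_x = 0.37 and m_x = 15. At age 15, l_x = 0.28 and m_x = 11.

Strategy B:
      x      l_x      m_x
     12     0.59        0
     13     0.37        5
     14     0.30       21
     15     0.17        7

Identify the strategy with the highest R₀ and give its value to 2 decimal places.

Strategy A: R₀ = 0.82×0 + 0.58×0 + 0.37×15 + 0.28×11 = 8.6300
Strategy B: R₀ = 0.59×0 + 0.37×5 + 0.30×21 + 0.17×7 = 9.3400
Highest R₀: strategy B with 9.3400.

9.34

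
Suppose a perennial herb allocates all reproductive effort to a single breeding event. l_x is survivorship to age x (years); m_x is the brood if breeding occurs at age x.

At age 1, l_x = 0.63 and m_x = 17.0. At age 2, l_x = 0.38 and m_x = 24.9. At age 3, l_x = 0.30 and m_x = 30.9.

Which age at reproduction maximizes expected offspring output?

1

Expected offspring if breeding at age x = l_x × m_x:
  age 1: 0.63 × 17.0 = 10.710
  age 2: 0.38 × 24.9 = 9.462
  age 3: 0.30 × 30.9 = 9.270
Maximum at age 1 (10.710).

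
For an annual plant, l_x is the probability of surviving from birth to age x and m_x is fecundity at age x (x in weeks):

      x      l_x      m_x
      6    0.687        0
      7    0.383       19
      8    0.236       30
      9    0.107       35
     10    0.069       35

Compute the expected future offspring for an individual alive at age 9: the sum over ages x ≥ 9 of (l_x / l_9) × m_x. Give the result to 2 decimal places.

l_9 = 0.107. Conditional survival from age 9 to x is l_x / l_9.
  x=9: (0.107/0.107) × 35 = 35.0000
  x=10: (0.069/0.107) × 35 = 22.5701
Sum = 35.0000 + 22.5701 = 57.5701

57.57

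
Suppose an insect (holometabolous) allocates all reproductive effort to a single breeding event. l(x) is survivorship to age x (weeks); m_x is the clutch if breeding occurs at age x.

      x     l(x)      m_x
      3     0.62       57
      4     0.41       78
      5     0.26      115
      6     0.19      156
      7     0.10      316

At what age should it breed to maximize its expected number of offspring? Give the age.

Expected offspring if breeding at age x = l(x) × m_x:
  age 3: 0.62 × 57 = 35.340
  age 4: 0.41 × 78 = 31.980
  age 5: 0.26 × 115 = 29.900
  age 6: 0.19 × 156 = 29.640
  age 7: 0.10 × 316 = 31.600
Maximum at age 3 (35.340).

3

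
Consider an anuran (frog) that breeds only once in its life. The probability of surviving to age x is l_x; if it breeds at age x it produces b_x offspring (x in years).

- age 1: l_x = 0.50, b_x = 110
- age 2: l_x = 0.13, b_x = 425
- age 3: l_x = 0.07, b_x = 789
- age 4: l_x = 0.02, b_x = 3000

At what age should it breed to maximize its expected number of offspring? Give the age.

Expected offspring if breeding at age x = l_x × b_x:
  age 1: 0.50 × 110 = 55.000
  age 2: 0.13 × 425 = 55.250
  age 3: 0.07 × 789 = 55.230
  age 4: 0.02 × 3000 = 60.000
Maximum at age 4 (60.000).

4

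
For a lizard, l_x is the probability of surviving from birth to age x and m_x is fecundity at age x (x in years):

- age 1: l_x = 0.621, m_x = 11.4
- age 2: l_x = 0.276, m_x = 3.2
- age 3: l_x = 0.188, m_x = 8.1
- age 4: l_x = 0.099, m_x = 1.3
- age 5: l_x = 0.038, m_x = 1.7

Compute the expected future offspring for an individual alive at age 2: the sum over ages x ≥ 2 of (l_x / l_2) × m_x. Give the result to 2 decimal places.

l_2 = 0.276. Conditional survival from age 2 to x is l_x / l_2.
  x=2: (0.276/0.276) × 3.2 = 3.2000
  x=3: (0.188/0.276) × 8.1 = 5.5174
  x=4: (0.099/0.276) × 1.3 = 0.4663
  x=5: (0.038/0.276) × 1.7 = 0.2341
Sum = 3.2000 + 5.5174 + 0.4663 + 0.2341 = 9.4178

9.42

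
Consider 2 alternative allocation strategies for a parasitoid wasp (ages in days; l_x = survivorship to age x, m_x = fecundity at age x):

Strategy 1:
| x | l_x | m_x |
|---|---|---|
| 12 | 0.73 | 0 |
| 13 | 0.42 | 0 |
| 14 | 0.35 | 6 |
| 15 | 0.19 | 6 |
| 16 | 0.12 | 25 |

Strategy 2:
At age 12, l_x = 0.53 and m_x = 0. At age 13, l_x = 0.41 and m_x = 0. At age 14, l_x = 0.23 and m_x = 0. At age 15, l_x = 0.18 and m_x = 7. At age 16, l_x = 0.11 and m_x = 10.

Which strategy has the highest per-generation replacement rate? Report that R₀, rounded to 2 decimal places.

6.24

Strategy 1: R₀ = 0.73×0 + 0.42×0 + 0.35×6 + 0.19×6 + 0.12×25 = 6.2400
Strategy 2: R₀ = 0.53×0 + 0.41×0 + 0.23×0 + 0.18×7 + 0.11×10 = 2.3600
Highest R₀: strategy 1 with 6.2400.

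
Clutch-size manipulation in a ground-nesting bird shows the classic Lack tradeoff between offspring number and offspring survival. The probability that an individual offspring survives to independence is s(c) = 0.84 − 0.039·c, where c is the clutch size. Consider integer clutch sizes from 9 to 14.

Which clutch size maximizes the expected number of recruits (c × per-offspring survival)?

Expected recruits = c × s(c):
  c=9: 9 × 0.489 = 4.401
  c=10: 10 × 0.450 = 4.500
  c=11: 11 × 0.411 = 4.521
  c=12: 12 × 0.372 = 4.464
  c=13: 13 × 0.333 = 4.329
  c=14: 14 × 0.294 = 4.116
Maximum at c = 11 (4.521 recruits).

11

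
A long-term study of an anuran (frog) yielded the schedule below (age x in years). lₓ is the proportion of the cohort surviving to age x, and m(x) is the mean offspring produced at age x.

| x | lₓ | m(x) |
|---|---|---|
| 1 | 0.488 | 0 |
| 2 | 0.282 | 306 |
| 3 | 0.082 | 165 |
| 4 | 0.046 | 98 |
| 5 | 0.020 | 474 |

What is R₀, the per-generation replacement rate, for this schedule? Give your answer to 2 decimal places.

113.81

R₀ = Σ lₓ m(x):
  age 1: 0.488 × 0 = 0.0000
  age 2: 0.282 × 306 = 86.2920
  age 3: 0.082 × 165 = 13.5300
  age 4: 0.046 × 98 = 4.5080
  age 5: 0.020 × 474 = 9.4800
R₀ = 0.0000 + 86.2920 + 13.5300 + 4.5080 + 9.4800 = 113.8100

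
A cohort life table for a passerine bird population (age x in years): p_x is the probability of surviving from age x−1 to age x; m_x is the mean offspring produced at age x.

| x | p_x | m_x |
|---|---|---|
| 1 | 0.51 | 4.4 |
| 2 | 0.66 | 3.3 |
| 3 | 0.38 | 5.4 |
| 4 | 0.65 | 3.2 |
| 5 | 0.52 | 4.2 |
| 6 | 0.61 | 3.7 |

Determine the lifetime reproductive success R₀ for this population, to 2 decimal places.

4.59

Survivorship from birth: l_x = p_1·p_2·…·p_x.
  l_1 = 0.51000
  l_2 = 0.33660
  l_3 = 0.12791
  l_4 = 0.08314
  l_5 = 0.04323
  l_6 = 0.02637
R₀ = Σ l_x m_x:
  age 1: 0.51000 × 4.4 = 2.2440
  age 2: 0.33660 × 3.3 = 1.1108
  age 3: 0.12791 × 5.4 = 0.6907
  age 4: 0.08314 × 3.2 = 0.2660
  age 5: 0.04323 × 4.2 = 0.1816
  age 6: 0.02637 × 3.7 = 0.0976
R₀ = 2.2440 + 1.1108 + 0.6907 + 0.2660 + 0.1816 + 0.0976 = 4.5907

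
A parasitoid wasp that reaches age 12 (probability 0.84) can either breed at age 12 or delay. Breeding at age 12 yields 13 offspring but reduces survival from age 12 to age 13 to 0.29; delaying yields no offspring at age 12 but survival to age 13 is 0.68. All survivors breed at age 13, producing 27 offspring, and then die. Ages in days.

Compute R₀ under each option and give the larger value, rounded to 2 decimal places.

breed at age 12: R₀ = 0.84 × (13 + 0.29 × 27) = 0.84 × 20.8300 = 17.4972
delay to age 13: R₀ = 0.84 × (0.68 × 27) = 0.84 × 18.3600 = 15.4224
Higher: breed at age 12 (17.4972).

17.50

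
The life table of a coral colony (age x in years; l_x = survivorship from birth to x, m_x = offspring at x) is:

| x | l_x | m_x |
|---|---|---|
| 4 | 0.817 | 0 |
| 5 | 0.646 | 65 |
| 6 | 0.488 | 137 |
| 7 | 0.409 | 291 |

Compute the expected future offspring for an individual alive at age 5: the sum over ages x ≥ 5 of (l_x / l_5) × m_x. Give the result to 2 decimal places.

l_5 = 0.646. Conditional survival from age 5 to x is l_x / l_5.
  x=5: (0.646/0.646) × 65 = 65.0000
  x=6: (0.488/0.646) × 137 = 103.4923
  x=7: (0.409/0.646) × 291 = 184.2399
Sum = 65.0000 + 103.4923 + 184.2399 = 352.7322

352.73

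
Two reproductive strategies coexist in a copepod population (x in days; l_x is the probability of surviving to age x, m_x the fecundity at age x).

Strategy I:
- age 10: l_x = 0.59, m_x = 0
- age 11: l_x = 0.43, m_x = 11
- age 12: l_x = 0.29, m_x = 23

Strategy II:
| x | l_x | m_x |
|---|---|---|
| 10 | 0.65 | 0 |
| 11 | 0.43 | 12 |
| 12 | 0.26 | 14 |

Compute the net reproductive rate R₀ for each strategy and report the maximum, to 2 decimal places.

11.40

Strategy I: R₀ = 0.59×0 + 0.43×11 + 0.29×23 = 11.4000
Strategy II: R₀ = 0.65×0 + 0.43×12 + 0.26×14 = 8.8000
Highest R₀: strategy I with 11.4000.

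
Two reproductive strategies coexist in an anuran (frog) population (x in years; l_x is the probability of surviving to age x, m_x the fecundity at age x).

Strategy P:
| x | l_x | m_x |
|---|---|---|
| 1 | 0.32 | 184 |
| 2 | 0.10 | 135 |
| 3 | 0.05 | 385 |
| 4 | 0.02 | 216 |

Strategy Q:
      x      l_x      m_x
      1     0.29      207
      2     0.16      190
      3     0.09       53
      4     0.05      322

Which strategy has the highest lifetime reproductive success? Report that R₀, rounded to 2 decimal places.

Strategy P: R₀ = 0.32×184 + 0.10×135 + 0.05×385 + 0.02×216 = 95.9500
Strategy Q: R₀ = 0.29×207 + 0.16×190 + 0.09×53 + 0.05×322 = 111.3000
Highest R₀: strategy Q with 111.3000.

111.30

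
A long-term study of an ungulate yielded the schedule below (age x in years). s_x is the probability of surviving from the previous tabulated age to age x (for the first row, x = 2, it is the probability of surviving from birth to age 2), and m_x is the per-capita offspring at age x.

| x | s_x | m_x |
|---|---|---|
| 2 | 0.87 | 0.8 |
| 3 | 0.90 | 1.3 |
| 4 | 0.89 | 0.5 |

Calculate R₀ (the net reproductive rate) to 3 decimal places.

Survivorship from birth: l_x = s_2·s_3·…·s_x.
  l_2 = 0.87000
  l_3 = 0.78300
  l_4 = 0.69687
R₀ = Σ l_x m_x:
  age 2: 0.87000 × 0.8 = 0.6960
  age 3: 0.78300 × 1.3 = 1.0179
  age 4: 0.69687 × 0.5 = 0.3484
R₀ = 0.6960 + 1.0179 + 0.3484 = 2.0623

2.062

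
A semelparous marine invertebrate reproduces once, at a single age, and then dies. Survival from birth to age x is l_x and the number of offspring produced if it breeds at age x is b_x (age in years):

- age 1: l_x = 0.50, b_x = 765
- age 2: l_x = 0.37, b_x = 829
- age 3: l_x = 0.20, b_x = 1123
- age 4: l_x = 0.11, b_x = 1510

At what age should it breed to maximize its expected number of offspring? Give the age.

Expected offspring if breeding at age x = l_x × b_x:
  age 1: 0.50 × 765 = 382.500
  age 2: 0.37 × 829 = 306.730
  age 3: 0.20 × 1123 = 224.600
  age 4: 0.11 × 1510 = 166.100
Maximum at age 1 (382.500).

1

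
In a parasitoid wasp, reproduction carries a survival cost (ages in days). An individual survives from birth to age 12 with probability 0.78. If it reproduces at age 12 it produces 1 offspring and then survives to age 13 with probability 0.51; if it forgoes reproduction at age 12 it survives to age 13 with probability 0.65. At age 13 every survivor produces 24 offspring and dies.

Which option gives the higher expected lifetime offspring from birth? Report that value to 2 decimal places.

breed at age 12: R₀ = 0.78 × (1 + 0.51 × 24) = 0.78 × 13.2400 = 10.3272
delay to age 13: R₀ = 0.78 × (0.65 × 24) = 0.78 × 15.6000 = 12.1680
Higher: delay to age 13 (12.1680).

12.17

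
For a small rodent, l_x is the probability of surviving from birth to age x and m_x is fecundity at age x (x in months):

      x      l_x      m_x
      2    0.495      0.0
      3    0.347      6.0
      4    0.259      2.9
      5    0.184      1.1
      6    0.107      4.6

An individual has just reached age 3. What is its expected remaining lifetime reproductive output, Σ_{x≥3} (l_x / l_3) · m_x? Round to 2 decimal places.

l_3 = 0.347. Conditional survival from age 3 to x is l_x / l_3.
  x=3: (0.347/0.347) × 6.0 = 6.0000
  x=4: (0.259/0.347) × 2.9 = 2.1646
  x=5: (0.184/0.347) × 1.1 = 0.5833
  x=6: (0.107/0.347) × 4.6 = 1.4184
Sum = 6.0000 + 2.1646 + 0.5833 + 1.4184 = 10.1663

10.17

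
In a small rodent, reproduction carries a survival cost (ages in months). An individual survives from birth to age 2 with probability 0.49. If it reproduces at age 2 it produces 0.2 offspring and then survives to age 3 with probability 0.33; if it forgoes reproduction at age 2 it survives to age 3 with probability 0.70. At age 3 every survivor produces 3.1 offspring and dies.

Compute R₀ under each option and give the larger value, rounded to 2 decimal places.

breed at age 2: R₀ = 0.49 × (0.2 + 0.33 × 3.1) = 0.49 × 1.2230 = 0.5993
delay to age 3: R₀ = 0.49 × (0.70 × 3.1) = 0.49 × 2.1700 = 1.0633
Higher: delay to age 3 (1.0633).

1.06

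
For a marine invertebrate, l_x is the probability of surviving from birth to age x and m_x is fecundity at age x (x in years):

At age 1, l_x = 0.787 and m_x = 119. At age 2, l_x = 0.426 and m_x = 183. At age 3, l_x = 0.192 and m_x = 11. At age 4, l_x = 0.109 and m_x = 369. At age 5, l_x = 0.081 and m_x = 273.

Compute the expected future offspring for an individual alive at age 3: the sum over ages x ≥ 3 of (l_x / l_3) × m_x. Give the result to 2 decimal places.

l_3 = 0.192. Conditional survival from age 3 to x is l_x / l_3.
  x=3: (0.192/0.192) × 11 = 11.0000
  x=4: (0.109/0.192) × 369 = 209.4844
  x=5: (0.081/0.192) × 273 = 115.1719
Sum = 11.0000 + 209.4844 + 115.1719 = 335.6562

335.66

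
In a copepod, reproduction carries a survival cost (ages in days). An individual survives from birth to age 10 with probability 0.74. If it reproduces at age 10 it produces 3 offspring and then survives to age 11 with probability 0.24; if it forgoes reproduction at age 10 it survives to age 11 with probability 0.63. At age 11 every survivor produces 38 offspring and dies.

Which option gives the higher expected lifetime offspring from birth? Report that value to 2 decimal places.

17.72

breed at age 10: R₀ = 0.74 × (3 + 0.24 × 38) = 0.74 × 12.1200 = 8.9688
delay to age 11: R₀ = 0.74 × (0.63 × 38) = 0.74 × 23.9400 = 17.7156
Higher: delay to age 11 (17.7156).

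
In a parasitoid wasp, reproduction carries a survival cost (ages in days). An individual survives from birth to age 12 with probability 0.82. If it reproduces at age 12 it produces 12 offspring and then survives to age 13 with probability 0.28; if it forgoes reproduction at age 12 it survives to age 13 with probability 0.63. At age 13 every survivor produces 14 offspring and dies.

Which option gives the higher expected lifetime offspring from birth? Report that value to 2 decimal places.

breed at age 12: R₀ = 0.82 × (12 + 0.28 × 14) = 0.82 × 15.9200 = 13.0544
delay to age 13: R₀ = 0.82 × (0.63 × 14) = 0.82 × 8.8200 = 7.2324
Higher: breed at age 12 (13.0544).

13.05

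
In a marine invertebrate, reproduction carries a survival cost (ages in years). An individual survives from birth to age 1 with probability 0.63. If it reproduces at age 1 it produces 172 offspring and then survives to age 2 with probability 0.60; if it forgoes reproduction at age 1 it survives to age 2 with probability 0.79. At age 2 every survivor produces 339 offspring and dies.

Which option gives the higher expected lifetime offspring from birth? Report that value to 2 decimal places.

breed at age 1: R₀ = 0.63 × (172 + 0.60 × 339) = 0.63 × 375.4000 = 236.5020
delay to age 2: R₀ = 0.63 × (0.79 × 339) = 0.63 × 267.8100 = 168.7203
Higher: breed at age 1 (236.5020).

236.50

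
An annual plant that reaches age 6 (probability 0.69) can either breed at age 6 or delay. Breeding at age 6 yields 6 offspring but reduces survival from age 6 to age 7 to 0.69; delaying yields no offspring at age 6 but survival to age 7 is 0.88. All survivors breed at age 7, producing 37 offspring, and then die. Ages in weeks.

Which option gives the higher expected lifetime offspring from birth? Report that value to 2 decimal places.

breed at age 6: R₀ = 0.69 × (6 + 0.69 × 37) = 0.69 × 31.5300 = 21.7557
delay to age 7: R₀ = 0.69 × (0.88 × 37) = 0.69 × 32.5600 = 22.4664
Higher: delay to age 7 (22.4664).

22.47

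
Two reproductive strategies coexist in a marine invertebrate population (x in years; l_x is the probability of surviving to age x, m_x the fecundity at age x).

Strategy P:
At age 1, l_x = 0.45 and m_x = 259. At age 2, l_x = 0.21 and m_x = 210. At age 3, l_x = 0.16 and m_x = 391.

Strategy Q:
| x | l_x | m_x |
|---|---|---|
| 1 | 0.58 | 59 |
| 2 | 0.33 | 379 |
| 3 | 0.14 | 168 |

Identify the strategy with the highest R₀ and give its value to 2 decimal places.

223.21

Strategy P: R₀ = 0.45×259 + 0.21×210 + 0.16×391 = 223.2100
Strategy Q: R₀ = 0.58×59 + 0.33×379 + 0.14×168 = 182.8100
Highest R₀: strategy P with 223.2100.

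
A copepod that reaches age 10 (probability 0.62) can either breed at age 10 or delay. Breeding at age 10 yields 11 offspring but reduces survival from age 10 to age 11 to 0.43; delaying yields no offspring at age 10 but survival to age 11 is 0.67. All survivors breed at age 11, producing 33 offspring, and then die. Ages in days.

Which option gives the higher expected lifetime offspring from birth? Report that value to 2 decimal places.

breed at age 10: R₀ = 0.62 × (11 + 0.43 × 33) = 0.62 × 25.1900 = 15.6178
delay to age 11: R₀ = 0.62 × (0.67 × 33) = 0.62 × 22.1100 = 13.7082
Higher: breed at age 10 (15.6178).

15.62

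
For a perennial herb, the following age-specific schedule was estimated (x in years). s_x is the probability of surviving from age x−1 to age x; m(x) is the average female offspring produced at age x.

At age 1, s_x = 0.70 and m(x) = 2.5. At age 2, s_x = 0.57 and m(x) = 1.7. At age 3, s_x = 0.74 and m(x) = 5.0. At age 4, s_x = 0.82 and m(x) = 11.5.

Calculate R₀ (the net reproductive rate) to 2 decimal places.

6.69

Survivorship from birth: l_x = s_1·s_2·…·s_x.
  l_1 = 0.70000
  l_2 = 0.39900
  l_3 = 0.29526
  l_4 = 0.24211
R₀ = Σ l_x m(x):
  age 1: 0.70000 × 2.5 = 1.7500
  age 2: 0.39900 × 1.7 = 0.6783
  age 3: 0.29526 × 5.0 = 1.4763
  age 4: 0.24211 × 11.5 = 2.7843
R₀ = 1.7500 + 0.6783 + 1.4763 + 2.7843 = 6.6889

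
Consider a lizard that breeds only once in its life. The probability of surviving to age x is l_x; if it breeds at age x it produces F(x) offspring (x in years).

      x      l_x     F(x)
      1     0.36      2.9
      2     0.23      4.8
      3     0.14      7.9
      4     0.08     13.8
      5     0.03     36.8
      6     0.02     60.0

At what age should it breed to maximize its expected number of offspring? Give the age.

Expected offspring if breeding at age x = l_x × F(x):
  age 1: 0.36 × 2.9 = 1.044
  age 2: 0.23 × 4.8 = 1.104
  age 3: 0.14 × 7.9 = 1.106
  age 4: 0.08 × 13.8 = 1.104
  age 5: 0.03 × 36.8 = 1.104
  age 6: 0.02 × 60.0 = 1.200
Maximum at age 6 (1.200).

6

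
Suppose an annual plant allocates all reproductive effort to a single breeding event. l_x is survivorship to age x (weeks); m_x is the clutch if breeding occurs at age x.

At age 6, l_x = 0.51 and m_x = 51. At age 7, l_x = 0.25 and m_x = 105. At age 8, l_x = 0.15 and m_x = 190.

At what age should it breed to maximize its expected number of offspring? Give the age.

Expected offspring if breeding at age x = l_x × m_x:
  age 6: 0.51 × 51 = 26.010
  age 7: 0.25 × 105 = 26.250
  age 8: 0.15 × 190 = 28.500
Maximum at age 8 (28.500).

8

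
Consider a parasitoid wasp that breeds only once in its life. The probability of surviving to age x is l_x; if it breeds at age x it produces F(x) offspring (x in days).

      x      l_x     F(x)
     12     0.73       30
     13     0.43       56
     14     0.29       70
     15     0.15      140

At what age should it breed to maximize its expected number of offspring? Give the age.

Expected offspring if breeding at age x = l_x × F(x):
  age 12: 0.73 × 30 = 21.900
  age 13: 0.43 × 56 = 24.080
  age 14: 0.29 × 70 = 20.300
  age 15: 0.15 × 140 = 21.000
Maximum at age 13 (24.080).

13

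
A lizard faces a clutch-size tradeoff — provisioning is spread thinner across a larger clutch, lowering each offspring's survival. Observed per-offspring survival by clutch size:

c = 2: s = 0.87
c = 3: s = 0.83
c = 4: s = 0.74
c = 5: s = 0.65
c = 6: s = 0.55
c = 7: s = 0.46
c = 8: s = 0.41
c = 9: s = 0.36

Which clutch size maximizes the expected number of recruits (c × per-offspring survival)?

6

Expected recruits = c × s(c):
  c=2: 2 × 0.87 = 1.740
  c=3: 3 × 0.83 = 2.490
  c=4: 4 × 0.74 = 2.960
  c=5: 5 × 0.65 = 3.250
  c=6: 6 × 0.55 = 3.300
  c=7: 7 × 0.46 = 3.220
  c=8: 8 × 0.41 = 3.280
  c=9: 9 × 0.36 = 3.240
Maximum at c = 6 (3.300 recruits).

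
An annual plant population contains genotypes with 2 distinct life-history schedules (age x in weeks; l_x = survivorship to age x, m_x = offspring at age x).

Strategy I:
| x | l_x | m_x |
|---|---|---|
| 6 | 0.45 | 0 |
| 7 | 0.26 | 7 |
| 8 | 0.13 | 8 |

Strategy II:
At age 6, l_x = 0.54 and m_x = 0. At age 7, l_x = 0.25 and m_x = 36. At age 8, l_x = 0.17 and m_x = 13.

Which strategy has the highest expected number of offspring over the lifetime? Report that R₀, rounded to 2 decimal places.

11.21

Strategy I: R₀ = 0.45×0 + 0.26×7 + 0.13×8 = 2.8600
Strategy II: R₀ = 0.54×0 + 0.25×36 + 0.17×13 = 11.2100
Highest R₀: strategy II with 11.2100.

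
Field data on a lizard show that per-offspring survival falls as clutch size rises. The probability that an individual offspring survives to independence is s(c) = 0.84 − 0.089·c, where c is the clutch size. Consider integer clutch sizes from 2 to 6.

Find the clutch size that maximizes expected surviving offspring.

5

Expected surviving offspring = c × s(c):
  c=2: 2 × 0.662 = 1.324
  c=3: 3 × 0.573 = 1.719
  c=4: 4 × 0.484 = 1.936
  c=5: 5 × 0.395 = 1.975
  c=6: 6 × 0.306 = 1.836
Maximum at c = 5 (1.975 surviving offspring).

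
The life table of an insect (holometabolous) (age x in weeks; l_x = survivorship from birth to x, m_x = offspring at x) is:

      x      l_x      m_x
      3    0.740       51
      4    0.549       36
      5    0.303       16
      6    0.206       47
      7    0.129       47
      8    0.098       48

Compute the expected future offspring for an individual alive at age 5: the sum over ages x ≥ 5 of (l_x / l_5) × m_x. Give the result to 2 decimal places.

83.49

l_5 = 0.303. Conditional survival from age 5 to x is l_x / l_5.
  x=5: (0.303/0.303) × 16 = 16.0000
  x=6: (0.206/0.303) × 47 = 31.9538
  x=7: (0.129/0.303) × 47 = 20.0099
  x=8: (0.098/0.303) × 48 = 15.5248
Sum = 16.0000 + 31.9538 + 20.0099 + 15.5248 = 83.4884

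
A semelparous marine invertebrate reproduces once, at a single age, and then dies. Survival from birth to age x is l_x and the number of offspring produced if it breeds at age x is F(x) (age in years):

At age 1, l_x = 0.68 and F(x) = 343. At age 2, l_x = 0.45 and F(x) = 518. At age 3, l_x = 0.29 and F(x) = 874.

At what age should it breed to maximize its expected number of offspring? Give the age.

Expected offspring if breeding at age x = l_x × F(x):
  age 1: 0.68 × 343 = 233.240
  age 2: 0.45 × 518 = 233.100
  age 3: 0.29 × 874 = 253.460
Maximum at age 3 (253.460).

3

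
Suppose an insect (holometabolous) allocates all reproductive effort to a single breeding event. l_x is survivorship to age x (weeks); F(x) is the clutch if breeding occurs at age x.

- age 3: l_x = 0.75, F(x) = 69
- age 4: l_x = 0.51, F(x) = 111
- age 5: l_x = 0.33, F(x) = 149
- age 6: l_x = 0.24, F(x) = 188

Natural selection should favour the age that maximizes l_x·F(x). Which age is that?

Expected offspring if breeding at age x = l_x × F(x):
  age 3: 0.75 × 69 = 51.750
  age 4: 0.51 × 111 = 56.610
  age 5: 0.33 × 149 = 49.170
  age 6: 0.24 × 188 = 45.120
Maximum at age 4 (56.610).

4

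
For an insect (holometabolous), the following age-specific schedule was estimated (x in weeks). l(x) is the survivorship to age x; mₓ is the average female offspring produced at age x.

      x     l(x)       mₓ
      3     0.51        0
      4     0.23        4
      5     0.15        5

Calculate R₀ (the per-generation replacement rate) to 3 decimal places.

R₀ = Σ l(x) mₓ:
  age 3: 0.51 × 0 = 0.0000
  age 4: 0.23 × 4 = 0.9200
  age 5: 0.15 × 5 = 0.7500
R₀ = 0.0000 + 0.9200 + 0.7500 = 1.6700

1.670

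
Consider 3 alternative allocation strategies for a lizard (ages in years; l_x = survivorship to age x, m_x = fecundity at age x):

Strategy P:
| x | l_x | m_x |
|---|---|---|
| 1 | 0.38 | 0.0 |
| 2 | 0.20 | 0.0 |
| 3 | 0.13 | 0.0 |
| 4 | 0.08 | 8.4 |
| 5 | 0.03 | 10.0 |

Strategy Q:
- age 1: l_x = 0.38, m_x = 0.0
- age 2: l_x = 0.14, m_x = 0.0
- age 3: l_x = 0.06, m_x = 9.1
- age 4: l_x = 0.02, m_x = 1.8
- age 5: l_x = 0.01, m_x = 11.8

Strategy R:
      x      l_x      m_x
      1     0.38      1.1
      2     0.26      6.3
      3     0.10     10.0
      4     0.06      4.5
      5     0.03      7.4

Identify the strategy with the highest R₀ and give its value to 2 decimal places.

3.55

Strategy P: R₀ = 0.38×0.0 + 0.20×0.0 + 0.13×0.0 + 0.08×8.4 + 0.03×10.0 = 0.9720
Strategy Q: R₀ = 0.38×0.0 + 0.14×0.0 + 0.06×9.1 + 0.02×1.8 + 0.01×11.8 = 0.7000
Strategy R: R₀ = 0.38×1.1 + 0.26×6.3 + 0.10×10.0 + 0.06×4.5 + 0.03×7.4 = 3.5480
Highest R₀: strategy R with 3.5480.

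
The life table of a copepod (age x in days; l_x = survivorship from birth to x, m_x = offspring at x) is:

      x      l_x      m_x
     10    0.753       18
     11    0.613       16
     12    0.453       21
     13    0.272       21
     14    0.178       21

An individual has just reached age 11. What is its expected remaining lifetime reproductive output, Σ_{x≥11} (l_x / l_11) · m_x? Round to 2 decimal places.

46.93

l_11 = 0.613. Conditional survival from age 11 to x is l_x / l_11.
  x=11: (0.613/0.613) × 16 = 16.0000
  x=12: (0.453/0.613) × 21 = 15.5188
  x=13: (0.272/0.613) × 21 = 9.3181
  x=14: (0.178/0.613) × 21 = 6.0979
Sum = 16.0000 + 15.5188 + 9.3181 + 6.0979 = 46.9347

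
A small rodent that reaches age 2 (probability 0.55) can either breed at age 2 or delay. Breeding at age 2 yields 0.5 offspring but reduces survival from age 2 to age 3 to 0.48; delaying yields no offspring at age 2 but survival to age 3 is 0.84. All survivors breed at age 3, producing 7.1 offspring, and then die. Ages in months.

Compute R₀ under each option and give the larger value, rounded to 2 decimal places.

breed at age 2: R₀ = 0.55 × (0.5 + 0.48 × 7.1) = 0.55 × 3.9080 = 2.1494
delay to age 3: R₀ = 0.55 × (0.84 × 7.1) = 0.55 × 5.9640 = 3.2802
Higher: delay to age 3 (3.2802).

3.28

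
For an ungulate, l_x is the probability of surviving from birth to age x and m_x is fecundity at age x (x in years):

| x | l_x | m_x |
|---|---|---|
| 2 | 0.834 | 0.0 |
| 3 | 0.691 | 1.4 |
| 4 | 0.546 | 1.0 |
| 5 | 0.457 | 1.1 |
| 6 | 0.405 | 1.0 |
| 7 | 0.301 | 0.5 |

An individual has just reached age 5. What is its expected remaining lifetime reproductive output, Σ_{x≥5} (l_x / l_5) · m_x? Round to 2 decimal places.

l_5 = 0.457. Conditional survival from age 5 to x is l_x / l_5.
  x=5: (0.457/0.457) × 1.1 = 1.1000
  x=6: (0.405/0.457) × 1.0 = 0.8862
  x=7: (0.301/0.457) × 0.5 = 0.3293
Sum = 1.1000 + 0.8862 + 0.3293 = 2.3155

2.32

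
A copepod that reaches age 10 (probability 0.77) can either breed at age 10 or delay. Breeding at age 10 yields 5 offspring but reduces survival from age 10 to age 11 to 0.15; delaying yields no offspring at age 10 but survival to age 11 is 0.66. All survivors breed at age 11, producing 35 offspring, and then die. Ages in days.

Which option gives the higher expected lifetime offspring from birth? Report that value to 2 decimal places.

breed at age 10: R₀ = 0.77 × (5 + 0.15 × 35) = 0.77 × 10.2500 = 7.8925
delay to age 11: R₀ = 0.77 × (0.66 × 35) = 0.77 × 23.1000 = 17.7870
Higher: delay to age 11 (17.7870).

17.79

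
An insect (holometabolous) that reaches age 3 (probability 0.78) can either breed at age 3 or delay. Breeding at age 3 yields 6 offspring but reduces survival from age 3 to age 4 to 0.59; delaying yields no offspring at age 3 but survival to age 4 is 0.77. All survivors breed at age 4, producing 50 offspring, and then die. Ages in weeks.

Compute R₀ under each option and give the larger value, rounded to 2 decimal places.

30.03

breed at age 3: R₀ = 0.78 × (6 + 0.59 × 50) = 0.78 × 35.5000 = 27.6900
delay to age 4: R₀ = 0.78 × (0.77 × 50) = 0.78 × 38.5000 = 30.0300
Higher: delay to age 4 (30.0300).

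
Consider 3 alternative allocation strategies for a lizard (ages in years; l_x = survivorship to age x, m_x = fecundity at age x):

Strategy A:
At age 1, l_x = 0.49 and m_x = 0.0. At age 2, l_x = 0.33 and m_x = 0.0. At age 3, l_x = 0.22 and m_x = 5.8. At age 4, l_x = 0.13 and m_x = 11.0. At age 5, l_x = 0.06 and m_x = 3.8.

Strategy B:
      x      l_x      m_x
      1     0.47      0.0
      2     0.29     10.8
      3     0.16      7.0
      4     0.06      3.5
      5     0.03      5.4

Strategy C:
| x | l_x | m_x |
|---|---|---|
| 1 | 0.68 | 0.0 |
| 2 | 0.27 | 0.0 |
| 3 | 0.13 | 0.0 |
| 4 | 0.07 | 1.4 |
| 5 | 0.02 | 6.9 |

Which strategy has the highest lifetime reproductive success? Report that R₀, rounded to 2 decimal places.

4.62

Strategy A: R₀ = 0.49×0.0 + 0.33×0.0 + 0.22×5.8 + 0.13×11.0 + 0.06×3.8 = 2.9340
Strategy B: R₀ = 0.47×0.0 + 0.29×10.8 + 0.16×7.0 + 0.06×3.5 + 0.03×5.4 = 4.6240
Strategy C: R₀ = 0.68×0.0 + 0.27×0.0 + 0.13×0.0 + 0.07×1.4 + 0.02×6.9 = 0.2360
Highest R₀: strategy B with 4.6240.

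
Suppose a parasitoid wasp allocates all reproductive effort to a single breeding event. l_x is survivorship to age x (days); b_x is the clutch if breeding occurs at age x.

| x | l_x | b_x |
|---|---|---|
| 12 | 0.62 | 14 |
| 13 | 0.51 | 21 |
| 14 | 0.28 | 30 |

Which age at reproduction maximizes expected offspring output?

Expected offspring if breeding at age x = l_x × b_x:
  age 12: 0.62 × 14 = 8.680
  age 13: 0.51 × 21 = 10.710
  age 14: 0.28 × 30 = 8.400
Maximum at age 13 (10.710).

13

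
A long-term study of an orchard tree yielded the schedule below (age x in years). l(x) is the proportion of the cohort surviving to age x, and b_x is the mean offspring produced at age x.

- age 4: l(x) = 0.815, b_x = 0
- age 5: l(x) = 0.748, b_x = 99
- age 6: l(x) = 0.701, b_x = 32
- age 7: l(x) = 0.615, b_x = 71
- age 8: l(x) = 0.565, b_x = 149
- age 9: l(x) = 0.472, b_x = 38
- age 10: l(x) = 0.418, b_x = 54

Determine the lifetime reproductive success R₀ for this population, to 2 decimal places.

R₀ = Σ l(x) b_x:
  age 4: 0.815 × 0 = 0.0000
  age 5: 0.748 × 99 = 74.0520
  age 6: 0.701 × 32 = 22.4320
  age 7: 0.615 × 71 = 43.6650
  age 8: 0.565 × 149 = 84.1850
  age 9: 0.472 × 38 = 17.9360
  age 10: 0.418 × 54 = 22.5720
R₀ = 0.0000 + 74.0520 + 22.4320 + 43.6650 + 84.1850 + 17.9360 + 22.5720 = 264.8420

264.84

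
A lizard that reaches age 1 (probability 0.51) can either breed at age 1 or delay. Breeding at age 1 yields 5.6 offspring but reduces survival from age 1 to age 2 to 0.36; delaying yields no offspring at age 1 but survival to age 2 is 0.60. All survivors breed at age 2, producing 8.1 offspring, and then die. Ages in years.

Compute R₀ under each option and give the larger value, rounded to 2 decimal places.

4.34

breed at age 1: R₀ = 0.51 × (5.6 + 0.36 × 8.1) = 0.51 × 8.5160 = 4.3432
delay to age 2: R₀ = 0.51 × (0.60 × 8.1) = 0.51 × 4.8600 = 2.4786
Higher: breed at age 1 (4.3432).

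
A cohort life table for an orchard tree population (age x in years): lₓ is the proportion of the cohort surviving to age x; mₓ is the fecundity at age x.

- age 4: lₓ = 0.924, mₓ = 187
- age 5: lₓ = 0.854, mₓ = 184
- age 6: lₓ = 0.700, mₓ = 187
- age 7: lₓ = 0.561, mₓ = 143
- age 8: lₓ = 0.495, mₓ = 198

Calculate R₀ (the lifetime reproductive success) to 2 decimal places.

R₀ = Σ lₓ mₓ:
  age 4: 0.924 × 187 = 172.7880
  age 5: 0.854 × 184 = 157.1360
  age 6: 0.700 × 187 = 130.9000
  age 7: 0.561 × 143 = 80.2230
  age 8: 0.495 × 198 = 98.0100
R₀ = 172.7880 + 157.1360 + 130.9000 + 80.2230 + 98.0100 = 639.0570

639.06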